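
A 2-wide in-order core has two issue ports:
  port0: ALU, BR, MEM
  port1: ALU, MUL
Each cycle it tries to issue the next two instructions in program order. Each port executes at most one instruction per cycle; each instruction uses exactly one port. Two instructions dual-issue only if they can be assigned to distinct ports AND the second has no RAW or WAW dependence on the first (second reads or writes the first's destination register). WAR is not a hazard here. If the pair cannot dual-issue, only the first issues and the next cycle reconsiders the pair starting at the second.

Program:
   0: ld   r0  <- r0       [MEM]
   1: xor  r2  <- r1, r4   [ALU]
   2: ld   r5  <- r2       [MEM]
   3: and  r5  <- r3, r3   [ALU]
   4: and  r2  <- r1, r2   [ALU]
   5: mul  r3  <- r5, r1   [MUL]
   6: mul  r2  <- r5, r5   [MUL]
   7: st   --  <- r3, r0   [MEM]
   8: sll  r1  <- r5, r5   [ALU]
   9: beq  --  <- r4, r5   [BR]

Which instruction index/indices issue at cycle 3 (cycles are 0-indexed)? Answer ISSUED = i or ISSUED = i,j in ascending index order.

c0: i0/i1 ld xor  pair
c1: i2 ld  WAW r5
c2: i3/i4 and and  pair
c3: i5 mul  no-port MUL/MUL
c4: i6/i7 mul st  pair
c5: i8/i9 sll beq  pair

ISSUED = 5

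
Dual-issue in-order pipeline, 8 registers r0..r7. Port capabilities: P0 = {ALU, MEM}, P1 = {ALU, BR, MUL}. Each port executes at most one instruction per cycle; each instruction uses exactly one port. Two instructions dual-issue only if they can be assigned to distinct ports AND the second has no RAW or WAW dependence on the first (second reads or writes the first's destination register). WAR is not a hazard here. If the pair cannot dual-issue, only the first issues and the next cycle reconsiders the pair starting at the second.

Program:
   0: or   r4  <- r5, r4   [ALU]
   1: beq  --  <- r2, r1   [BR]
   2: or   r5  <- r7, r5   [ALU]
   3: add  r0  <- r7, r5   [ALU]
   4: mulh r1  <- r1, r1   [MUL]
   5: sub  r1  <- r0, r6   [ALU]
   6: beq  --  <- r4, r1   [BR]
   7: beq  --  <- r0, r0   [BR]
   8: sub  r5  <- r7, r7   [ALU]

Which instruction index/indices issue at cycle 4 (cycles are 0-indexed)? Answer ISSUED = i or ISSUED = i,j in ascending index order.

ISSUED = 6

#0 head=0: or+beq i0,i1 dual
#1 head=2: or i2 RAW r5
#2 head=3: add+mulh i3,i4 dual
#3 head=5: sub i5 RAW r1
#4 head=6: beq i6 no-port BR/BR
#5 head=7: beq+sub i7,i8 dual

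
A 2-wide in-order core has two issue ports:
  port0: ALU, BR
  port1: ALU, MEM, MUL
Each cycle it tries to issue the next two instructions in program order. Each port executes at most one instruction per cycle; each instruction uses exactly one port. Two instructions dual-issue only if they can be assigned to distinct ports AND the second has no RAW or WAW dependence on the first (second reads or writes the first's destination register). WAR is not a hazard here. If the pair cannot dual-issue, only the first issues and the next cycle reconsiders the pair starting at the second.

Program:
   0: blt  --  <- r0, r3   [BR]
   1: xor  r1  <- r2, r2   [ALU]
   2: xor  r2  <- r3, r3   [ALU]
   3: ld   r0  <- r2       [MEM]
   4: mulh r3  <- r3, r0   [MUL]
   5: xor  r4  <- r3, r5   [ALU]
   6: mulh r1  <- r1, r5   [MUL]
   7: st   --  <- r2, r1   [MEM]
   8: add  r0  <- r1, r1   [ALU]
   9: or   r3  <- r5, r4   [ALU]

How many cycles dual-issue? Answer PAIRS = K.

PAIRS = 3

[0] i0,i1  blt+xor  -- 2-wide
[1] i2  xor  -- RAW r2
[2] i3  ld  -- no-port MEM/MUL
[3] i4  mulh  -- RAW r3
[4] i5,i6  xor+mulh  -- 2-wide
[5] i7,i8  st+add  -- 2-wide
[6] i9  or  -- tail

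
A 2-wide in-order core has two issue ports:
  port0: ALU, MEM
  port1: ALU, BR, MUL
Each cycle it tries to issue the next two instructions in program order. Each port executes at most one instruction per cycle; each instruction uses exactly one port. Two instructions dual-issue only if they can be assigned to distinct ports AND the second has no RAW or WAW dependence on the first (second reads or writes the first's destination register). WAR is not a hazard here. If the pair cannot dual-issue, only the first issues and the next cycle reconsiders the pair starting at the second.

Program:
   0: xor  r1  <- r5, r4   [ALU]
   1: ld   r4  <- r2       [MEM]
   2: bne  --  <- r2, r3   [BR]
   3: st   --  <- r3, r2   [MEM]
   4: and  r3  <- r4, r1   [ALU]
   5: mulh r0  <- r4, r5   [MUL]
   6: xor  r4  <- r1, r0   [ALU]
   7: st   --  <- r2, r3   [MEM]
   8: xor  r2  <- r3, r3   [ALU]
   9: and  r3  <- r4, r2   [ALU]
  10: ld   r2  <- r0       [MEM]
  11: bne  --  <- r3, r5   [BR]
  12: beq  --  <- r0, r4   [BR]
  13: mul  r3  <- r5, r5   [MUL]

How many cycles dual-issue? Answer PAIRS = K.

0. xor.ALU/ld.MEM @i0+i1  | 2-wide
1. bne.BR/st.MEM @i2+i3  | 2-wide
2. and.ALU/mulh.MUL @i4+i5  | 2-wide
3. xor.ALU/st.MEM @i6+i7  | 2-wide
4. xor.ALU @i8  | RAW r2
5. and.ALU/ld.MEM @i9+i10  | 2-wide
6. bne.BR @i11  | no-port BR/BR
7. beq.BR @i12  | no-port BR/MUL
8. mul.MUL @i13  | tail

PAIRS = 5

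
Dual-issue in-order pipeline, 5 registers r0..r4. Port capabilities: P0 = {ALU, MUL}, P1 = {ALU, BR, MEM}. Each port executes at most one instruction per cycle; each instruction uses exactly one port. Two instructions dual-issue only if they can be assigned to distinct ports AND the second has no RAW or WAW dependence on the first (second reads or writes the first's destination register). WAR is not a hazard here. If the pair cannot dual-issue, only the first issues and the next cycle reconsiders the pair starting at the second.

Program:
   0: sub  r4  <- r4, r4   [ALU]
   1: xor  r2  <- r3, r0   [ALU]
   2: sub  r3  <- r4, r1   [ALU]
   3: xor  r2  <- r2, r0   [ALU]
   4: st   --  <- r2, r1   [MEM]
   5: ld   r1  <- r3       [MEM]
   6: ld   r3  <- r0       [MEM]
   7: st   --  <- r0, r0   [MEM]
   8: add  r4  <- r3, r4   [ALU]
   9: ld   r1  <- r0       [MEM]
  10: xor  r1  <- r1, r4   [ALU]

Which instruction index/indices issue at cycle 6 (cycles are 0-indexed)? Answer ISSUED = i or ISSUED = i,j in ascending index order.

ISSUED = 9

[0] i0+i1  sub/xor  -- dual
[1] i2+i3  sub/xor  -- dual
[2] i4  st  -- no-port MEM/MEM
[3] i5  ld  -- no-port MEM/MEM
[4] i6  ld  -- no-port MEM/MEM
[5] i7+i8  st/add  -- dual
[6] i9  ld  -- RAW+WAW r1
[7] i10  xor  -- tail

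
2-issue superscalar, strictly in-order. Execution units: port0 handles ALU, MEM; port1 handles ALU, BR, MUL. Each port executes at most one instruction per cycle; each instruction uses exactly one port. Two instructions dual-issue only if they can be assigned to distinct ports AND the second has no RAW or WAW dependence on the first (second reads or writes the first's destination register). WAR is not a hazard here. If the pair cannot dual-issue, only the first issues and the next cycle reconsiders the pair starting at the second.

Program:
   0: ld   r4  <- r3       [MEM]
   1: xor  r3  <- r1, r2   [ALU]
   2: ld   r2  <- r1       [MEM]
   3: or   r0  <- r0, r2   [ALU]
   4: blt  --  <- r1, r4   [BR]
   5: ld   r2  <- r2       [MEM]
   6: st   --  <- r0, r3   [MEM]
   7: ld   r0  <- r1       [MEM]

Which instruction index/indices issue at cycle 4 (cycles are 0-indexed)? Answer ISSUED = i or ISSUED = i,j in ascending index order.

[0] i0&i1  ld.MEM+xor.ALU  -- dual
[1] i2  ld.MEM  -- RAW r2
[2] i3&i4  or.ALU+blt.BR  -- dual
[3] i5  ld.MEM  -- no-port MEM/MEM
[4] i6  st.MEM  -- no-port MEM/MEM
[5] i7  ld.MEM  -- tail

ISSUED = 6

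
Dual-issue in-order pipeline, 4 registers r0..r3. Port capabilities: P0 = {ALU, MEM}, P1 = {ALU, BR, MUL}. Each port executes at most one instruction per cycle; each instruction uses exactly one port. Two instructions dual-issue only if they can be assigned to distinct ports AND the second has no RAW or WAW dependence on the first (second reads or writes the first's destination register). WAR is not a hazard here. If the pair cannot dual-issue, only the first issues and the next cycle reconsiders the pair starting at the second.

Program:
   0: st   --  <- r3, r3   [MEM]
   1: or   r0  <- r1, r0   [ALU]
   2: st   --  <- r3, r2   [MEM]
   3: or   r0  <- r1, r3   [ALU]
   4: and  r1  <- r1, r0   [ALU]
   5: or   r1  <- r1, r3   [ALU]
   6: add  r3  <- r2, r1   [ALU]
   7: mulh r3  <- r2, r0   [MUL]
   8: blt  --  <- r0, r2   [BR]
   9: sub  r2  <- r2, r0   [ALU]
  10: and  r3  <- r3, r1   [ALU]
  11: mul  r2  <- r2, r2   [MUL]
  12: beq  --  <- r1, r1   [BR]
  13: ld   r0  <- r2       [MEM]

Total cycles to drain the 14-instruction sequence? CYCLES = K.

t=0 i0,i1:st.MEM/or.ALU ; dual
t=1 i2,i3:st.MEM/or.ALU ; dual
t=2 i4:and.ALU ; RAW+WAW r1
t=3 i5:or.ALU ; RAW r1
t=4 i6:add.ALU ; WAW r3
t=5 i7:mulh.MUL ; no-port MUL/BR
t=6 i8,i9:blt.BR/sub.ALU ; dual
t=7 i10,i11:and.ALU/mul.MUL ; dual
t=8 i12,i13:beq.BR/ld.MEM ; dual

CYCLES = 9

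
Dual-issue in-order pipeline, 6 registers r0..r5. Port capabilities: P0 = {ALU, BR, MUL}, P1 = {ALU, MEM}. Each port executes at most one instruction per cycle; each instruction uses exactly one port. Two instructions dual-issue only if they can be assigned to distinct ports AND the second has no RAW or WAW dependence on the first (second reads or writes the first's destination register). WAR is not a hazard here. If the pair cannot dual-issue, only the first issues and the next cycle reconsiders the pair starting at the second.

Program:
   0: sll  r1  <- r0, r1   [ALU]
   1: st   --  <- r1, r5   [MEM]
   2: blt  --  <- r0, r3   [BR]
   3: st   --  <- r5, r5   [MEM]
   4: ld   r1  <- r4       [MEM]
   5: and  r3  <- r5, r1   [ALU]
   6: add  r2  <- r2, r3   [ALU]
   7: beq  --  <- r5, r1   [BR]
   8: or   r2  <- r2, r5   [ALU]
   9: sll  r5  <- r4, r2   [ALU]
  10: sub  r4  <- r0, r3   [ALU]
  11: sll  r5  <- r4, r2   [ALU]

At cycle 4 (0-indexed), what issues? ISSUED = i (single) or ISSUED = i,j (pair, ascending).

t=0 i0:sll.ALU ; RAW r1
t=1 i1+i2:st.MEM/blt.BR ; dual
t=2 i3:st.MEM ; no-port MEM/MEM
t=3 i4:ld.MEM ; RAW r1
t=4 i5:and.ALU ; RAW r3
t=5 i6+i7:add.ALU/beq.BR ; dual
t=6 i8:or.ALU ; RAW r2
t=7 i9+i10:sll.ALU/sub.ALU ; dual
t=8 i11:sll.ALU ; tail

ISSUED = 5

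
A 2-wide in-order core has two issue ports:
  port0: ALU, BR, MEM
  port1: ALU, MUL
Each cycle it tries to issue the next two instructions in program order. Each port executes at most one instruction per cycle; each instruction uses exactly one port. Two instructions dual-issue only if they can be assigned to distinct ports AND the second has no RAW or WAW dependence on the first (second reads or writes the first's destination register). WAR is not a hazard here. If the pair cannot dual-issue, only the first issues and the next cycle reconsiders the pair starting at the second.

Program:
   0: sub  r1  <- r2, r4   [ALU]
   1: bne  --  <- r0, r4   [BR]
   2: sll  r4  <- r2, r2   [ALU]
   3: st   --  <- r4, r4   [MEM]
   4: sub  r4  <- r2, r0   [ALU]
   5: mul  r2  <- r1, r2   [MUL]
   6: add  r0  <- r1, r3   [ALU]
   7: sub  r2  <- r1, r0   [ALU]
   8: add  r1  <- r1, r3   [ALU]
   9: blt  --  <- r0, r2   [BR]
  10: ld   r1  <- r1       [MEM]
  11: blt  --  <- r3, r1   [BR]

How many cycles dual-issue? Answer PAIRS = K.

PAIRS = 4

#0 head=0: sub.ALU;bne.BR i0&i1 2-wide
#1 head=2: sll.ALU i2 RAW r4
#2 head=3: st.MEM;sub.ALU i3&i4 2-wide
#3 head=5: mul.MUL;add.ALU i5&i6 2-wide
#4 head=7: sub.ALU;add.ALU i7&i8 2-wide
#5 head=9: blt.BR i9 no-port BR/MEM
#6 head=10: ld.MEM i10 no-port MEM/BR
#7 head=11: blt.BR i11 tail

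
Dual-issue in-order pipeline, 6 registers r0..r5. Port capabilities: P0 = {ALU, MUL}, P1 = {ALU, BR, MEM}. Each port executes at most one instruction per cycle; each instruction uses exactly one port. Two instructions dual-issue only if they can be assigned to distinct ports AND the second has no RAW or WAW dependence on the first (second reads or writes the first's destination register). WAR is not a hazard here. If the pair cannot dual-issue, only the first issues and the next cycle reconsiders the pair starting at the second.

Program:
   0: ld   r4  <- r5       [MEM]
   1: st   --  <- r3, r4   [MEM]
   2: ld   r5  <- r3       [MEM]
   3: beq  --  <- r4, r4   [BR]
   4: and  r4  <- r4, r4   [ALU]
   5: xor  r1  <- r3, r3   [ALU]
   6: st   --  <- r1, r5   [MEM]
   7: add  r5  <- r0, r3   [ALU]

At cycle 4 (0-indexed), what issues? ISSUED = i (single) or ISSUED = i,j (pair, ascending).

ISSUED = 5

  cy0 -> i0 (ld) no-port MEM/MEM
  cy1 -> i1 (st) no-port MEM/MEM
  cy2 -> i2 (ld) no-port MEM/BR
  cy3 -> i3&i4 (beq+and) 2-wide
  cy4 -> i5 (xor) RAW r1
  cy5 -> i6&i7 (st+add) 2-wide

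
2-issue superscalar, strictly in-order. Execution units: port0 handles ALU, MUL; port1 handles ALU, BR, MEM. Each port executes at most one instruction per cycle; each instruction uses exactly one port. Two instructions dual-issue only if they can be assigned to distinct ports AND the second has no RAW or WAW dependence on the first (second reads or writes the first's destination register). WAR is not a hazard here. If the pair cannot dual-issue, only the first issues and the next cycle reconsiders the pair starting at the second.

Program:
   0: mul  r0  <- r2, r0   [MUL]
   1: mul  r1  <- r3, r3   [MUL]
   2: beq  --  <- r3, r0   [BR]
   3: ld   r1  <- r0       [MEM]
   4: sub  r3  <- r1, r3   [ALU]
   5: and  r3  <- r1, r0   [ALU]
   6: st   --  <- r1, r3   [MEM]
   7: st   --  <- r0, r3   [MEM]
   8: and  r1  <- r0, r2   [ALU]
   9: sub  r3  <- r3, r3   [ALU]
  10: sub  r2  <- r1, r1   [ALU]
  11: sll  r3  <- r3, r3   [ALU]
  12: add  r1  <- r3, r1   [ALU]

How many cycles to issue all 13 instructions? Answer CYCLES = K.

CYCLES = 10

0. mul @i0  | no-port MUL/MUL
1. mul/beq @i1&i2  | 2-wide
2. ld @i3  | RAW r1
3. sub @i4  | WAW r3
4. and @i5  | RAW r3
5. st @i6  | no-port MEM/MEM
6. st/and @i7&i8  | 2-wide
7. sub/sub @i9&i10  | 2-wide
8. sll @i11  | RAW r3
9. add @i12  | tail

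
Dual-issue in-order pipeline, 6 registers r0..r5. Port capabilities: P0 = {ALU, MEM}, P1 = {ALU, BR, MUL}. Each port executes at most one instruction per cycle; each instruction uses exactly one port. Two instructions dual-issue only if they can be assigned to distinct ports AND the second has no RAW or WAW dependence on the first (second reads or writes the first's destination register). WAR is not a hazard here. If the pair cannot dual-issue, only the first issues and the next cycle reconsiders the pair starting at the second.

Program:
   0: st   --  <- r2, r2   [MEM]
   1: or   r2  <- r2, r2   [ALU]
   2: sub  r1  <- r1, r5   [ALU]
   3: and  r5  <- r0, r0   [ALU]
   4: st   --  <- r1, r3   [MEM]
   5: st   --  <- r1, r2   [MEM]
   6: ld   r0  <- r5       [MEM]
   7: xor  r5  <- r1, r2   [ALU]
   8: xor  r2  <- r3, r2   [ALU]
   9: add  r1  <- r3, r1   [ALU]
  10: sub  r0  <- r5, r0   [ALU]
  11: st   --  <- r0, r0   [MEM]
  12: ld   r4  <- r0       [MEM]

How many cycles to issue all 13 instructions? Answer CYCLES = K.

CYCLES = 9

  cy0 -> i0,i1 (st.MEM;or.ALU) dual
  cy1 -> i2,i3 (sub.ALU;and.ALU) dual
  cy2 -> i4 (st.MEM) no-port MEM/MEM
  cy3 -> i5 (st.MEM) no-port MEM/MEM
  cy4 -> i6,i7 (ld.MEM;xor.ALU) dual
  cy5 -> i8,i9 (xor.ALU;add.ALU) dual
  cy6 -> i10 (sub.ALU) RAW r0
  cy7 -> i11 (st.MEM) no-port MEM/MEM
  cy8 -> i12 (ld.MEM) tail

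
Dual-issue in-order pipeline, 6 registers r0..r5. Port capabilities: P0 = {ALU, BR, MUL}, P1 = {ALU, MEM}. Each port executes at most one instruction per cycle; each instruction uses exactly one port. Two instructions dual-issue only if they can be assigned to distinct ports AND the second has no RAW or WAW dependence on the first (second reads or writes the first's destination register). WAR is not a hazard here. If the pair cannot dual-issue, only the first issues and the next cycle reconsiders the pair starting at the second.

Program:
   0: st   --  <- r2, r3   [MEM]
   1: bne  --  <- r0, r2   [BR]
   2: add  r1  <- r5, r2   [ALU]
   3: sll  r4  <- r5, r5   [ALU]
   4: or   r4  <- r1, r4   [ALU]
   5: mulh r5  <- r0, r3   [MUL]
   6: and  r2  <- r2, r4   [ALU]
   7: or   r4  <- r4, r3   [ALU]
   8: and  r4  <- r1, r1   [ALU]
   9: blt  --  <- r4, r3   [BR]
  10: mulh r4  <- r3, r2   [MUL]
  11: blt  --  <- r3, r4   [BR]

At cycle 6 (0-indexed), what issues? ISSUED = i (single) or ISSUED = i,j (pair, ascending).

ISSUED = 10

0. st.MEM/bne.BR @i0,i1  | 2-wide
1. add.ALU/sll.ALU @i2,i3  | 2-wide
2. or.ALU/mulh.MUL @i4,i5  | 2-wide
3. and.ALU/or.ALU @i6,i7  | 2-wide
4. and.ALU @i8  | RAW r4
5. blt.BR @i9  | no-port BR/MUL
6. mulh.MUL @i10  | no-port MUL/BR
7. blt.BR @i11  | tail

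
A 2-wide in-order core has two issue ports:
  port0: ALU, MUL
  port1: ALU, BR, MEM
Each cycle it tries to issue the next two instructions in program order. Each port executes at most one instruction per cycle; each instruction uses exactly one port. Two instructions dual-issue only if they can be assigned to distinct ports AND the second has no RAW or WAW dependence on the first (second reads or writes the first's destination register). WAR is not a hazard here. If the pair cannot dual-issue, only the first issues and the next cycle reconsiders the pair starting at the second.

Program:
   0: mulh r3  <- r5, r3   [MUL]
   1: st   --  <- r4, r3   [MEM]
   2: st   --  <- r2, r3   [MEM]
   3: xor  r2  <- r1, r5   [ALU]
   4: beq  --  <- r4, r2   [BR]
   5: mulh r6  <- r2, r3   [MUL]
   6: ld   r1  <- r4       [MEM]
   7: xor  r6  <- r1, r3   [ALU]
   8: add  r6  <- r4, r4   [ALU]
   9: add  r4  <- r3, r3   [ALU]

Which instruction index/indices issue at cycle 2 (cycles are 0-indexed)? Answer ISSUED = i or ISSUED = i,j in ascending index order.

ISSUED = 2,3

  cy0 -> i0 (mulh.MUL) RAW r3
  cy1 -> i1 (st.MEM) no-port MEM/MEM
  cy2 -> i2+i3 (st.MEM/xor.ALU) pair
  cy3 -> i4+i5 (beq.BR/mulh.MUL) pair
  cy4 -> i6 (ld.MEM) RAW r1
  cy5 -> i7 (xor.ALU) WAW r6
  cy6 -> i8+i9 (add.ALU/add.ALU) pair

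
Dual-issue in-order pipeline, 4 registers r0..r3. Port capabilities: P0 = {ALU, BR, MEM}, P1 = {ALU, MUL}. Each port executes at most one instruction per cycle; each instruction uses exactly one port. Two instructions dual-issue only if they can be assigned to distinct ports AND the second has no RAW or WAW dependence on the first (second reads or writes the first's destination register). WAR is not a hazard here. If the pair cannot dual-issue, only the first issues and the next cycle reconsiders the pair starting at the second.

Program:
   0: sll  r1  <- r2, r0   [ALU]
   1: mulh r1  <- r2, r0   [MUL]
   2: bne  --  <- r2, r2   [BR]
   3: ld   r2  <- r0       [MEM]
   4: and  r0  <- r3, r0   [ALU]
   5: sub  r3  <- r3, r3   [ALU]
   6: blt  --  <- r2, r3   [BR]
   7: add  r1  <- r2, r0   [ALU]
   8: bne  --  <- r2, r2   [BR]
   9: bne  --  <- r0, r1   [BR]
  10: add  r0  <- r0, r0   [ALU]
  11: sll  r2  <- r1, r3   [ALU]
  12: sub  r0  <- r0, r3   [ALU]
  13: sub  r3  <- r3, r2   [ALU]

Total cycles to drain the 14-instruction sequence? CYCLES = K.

0. sll @i0  | WAW r1
1. mulh;bne @i1,i2  | dual
2. ld;and @i3,i4  | dual
3. sub @i5  | RAW r3
4. blt;add @i6,i7  | dual
5. bne @i8  | no-port BR/BR
6. bne;add @i9,i10  | dual
7. sll;sub @i11,i12  | dual
8. sub @i13  | tail

CYCLES = 9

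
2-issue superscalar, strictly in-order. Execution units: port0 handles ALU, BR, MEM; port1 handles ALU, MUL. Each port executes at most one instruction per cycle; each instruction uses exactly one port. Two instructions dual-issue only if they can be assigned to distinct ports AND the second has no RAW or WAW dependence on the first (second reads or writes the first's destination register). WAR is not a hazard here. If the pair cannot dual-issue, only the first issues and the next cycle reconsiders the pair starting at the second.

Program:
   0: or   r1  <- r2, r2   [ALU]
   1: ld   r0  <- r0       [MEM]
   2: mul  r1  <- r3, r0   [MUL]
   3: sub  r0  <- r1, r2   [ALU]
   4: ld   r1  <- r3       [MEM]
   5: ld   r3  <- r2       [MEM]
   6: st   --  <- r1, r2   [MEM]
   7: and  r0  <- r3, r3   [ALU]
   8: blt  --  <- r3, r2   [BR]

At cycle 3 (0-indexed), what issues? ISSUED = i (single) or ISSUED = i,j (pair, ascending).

#0 head=0: or ld i0+i1 dual
#1 head=2: mul i2 RAW r1
#2 head=3: sub ld i3+i4 dual
#3 head=5: ld i5 no-port MEM/MEM
#4 head=6: st and i6+i7 dual
#5 head=8: blt i8 tail

ISSUED = 5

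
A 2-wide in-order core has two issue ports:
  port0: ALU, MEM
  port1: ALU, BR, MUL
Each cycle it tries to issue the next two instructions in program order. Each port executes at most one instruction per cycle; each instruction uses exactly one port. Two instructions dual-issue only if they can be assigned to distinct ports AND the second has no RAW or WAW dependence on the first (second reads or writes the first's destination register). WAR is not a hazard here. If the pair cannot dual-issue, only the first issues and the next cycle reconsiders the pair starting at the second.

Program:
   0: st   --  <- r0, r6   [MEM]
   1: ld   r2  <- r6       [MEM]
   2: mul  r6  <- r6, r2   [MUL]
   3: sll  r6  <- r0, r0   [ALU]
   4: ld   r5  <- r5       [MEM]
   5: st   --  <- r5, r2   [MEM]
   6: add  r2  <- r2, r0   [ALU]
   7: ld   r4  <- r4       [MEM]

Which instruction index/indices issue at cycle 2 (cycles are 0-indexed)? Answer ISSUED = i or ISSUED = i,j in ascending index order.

ISSUED = 2

0. st.MEM @i0  | no-port MEM/MEM
1. ld.MEM @i1  | RAW r2
2. mul.MUL @i2  | WAW r6
3. sll.ALU ld.MEM @i3+i4  | pair
4. st.MEM add.ALU @i5+i6  | pair
5. ld.MEM @i7  | tail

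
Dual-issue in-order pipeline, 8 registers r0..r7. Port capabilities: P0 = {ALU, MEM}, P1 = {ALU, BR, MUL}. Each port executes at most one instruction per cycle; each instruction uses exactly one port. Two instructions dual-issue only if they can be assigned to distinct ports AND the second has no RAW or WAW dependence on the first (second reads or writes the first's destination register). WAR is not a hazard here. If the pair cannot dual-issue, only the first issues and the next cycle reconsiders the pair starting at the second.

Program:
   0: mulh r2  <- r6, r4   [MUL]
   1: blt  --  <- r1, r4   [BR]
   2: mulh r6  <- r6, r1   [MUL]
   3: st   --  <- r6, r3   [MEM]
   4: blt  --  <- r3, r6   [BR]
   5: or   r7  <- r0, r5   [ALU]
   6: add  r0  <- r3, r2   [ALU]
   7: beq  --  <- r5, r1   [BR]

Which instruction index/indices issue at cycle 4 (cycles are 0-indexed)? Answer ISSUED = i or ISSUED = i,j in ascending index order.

#0 head=0: mulh.MUL i0 no-port MUL/BR
#1 head=1: blt.BR i1 no-port BR/MUL
#2 head=2: mulh.MUL i2 RAW r6
#3 head=3: st.MEM;blt.BR i3&i4 pair
#4 head=5: or.ALU;add.ALU i5&i6 pair
#5 head=7: beq.BR i7 tail

ISSUED = 5,6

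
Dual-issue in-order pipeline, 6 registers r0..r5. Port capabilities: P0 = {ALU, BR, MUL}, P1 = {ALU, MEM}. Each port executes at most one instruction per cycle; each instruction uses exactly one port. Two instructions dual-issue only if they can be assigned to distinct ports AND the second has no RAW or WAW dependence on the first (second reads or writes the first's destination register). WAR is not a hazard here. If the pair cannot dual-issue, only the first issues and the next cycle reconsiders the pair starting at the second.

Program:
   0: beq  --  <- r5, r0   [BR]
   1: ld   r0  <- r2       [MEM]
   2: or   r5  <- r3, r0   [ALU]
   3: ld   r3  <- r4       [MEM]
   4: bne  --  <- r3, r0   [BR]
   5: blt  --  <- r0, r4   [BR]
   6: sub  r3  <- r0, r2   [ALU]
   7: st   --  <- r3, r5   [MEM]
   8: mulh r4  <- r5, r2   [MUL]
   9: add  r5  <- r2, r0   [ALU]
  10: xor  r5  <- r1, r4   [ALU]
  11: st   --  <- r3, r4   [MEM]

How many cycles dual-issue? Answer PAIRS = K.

PAIRS = 5

[0] i0+i1  beq+ld  -- dual
[1] i2+i3  or+ld  -- dual
[2] i4  bne  -- no-port BR/BR
[3] i5+i6  blt+sub  -- dual
[4] i7+i8  st+mulh  -- dual
[5] i9  add  -- WAW r5
[6] i10+i11  xor+st  -- dual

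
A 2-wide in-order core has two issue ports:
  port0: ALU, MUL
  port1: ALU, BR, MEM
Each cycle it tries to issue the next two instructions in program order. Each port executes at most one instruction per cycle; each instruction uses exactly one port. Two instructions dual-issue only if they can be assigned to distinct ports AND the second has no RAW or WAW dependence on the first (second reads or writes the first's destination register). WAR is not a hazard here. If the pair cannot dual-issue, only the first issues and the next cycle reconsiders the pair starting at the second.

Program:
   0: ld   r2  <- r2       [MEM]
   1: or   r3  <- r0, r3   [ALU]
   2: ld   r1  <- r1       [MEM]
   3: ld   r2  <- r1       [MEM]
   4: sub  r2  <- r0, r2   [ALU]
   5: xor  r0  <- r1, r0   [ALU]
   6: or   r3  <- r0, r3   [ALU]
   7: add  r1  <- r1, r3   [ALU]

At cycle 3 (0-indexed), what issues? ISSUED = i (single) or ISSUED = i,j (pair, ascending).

ISSUED = 4,5

c0: i0+i1 ld;or  pair
c1: i2 ld  no-port MEM/MEM
c2: i3 ld  RAW+WAW r2
c3: i4+i5 sub;xor  pair
c4: i6 or  RAW r3
c5: i7 add  tail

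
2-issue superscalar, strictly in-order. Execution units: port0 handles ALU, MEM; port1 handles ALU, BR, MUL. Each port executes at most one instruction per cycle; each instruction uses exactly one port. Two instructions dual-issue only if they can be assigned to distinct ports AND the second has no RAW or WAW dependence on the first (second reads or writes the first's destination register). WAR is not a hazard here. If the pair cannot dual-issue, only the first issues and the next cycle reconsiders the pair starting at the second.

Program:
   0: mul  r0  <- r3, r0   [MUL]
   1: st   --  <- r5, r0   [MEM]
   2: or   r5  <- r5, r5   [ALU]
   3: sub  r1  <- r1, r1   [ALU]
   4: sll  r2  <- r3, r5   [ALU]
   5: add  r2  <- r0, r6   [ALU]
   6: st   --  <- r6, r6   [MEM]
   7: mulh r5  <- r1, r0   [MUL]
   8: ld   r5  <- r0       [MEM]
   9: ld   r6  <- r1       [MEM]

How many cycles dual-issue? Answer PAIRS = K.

PAIRS = 3

  cy0 -> i0 (mul.MUL) RAW r0
  cy1 -> i1/i2 (st.MEM/or.ALU) dual
  cy2 -> i3/i4 (sub.ALU/sll.ALU) dual
  cy3 -> i5/i6 (add.ALU/st.MEM) dual
  cy4 -> i7 (mulh.MUL) WAW r5
  cy5 -> i8 (ld.MEM) no-port MEM/MEM
  cy6 -> i9 (ld.MEM) tail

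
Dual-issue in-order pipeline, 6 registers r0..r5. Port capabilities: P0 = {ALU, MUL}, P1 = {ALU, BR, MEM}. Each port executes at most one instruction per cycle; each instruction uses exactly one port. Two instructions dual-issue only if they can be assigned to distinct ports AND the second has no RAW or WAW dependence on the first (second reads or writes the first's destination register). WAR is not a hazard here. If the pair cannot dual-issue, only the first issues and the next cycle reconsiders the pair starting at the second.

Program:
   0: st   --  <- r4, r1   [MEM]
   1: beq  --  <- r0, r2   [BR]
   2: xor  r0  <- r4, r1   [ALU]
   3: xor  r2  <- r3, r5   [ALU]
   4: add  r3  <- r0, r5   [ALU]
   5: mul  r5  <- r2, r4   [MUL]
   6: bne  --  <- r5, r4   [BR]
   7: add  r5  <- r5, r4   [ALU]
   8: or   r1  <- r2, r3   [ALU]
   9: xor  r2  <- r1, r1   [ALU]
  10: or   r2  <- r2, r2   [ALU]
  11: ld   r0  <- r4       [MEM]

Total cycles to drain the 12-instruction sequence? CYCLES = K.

[0] i0  st.MEM  -- no-port MEM/BR
[1] i1+i2  beq.BR;xor.ALU  -- 2-wide
[2] i3+i4  xor.ALU;add.ALU  -- 2-wide
[3] i5  mul.MUL  -- RAW r5
[4] i6+i7  bne.BR;add.ALU  -- 2-wide
[5] i8  or.ALU  -- RAW r1
[6] i9  xor.ALU  -- RAW+WAW r2
[7] i10+i11  or.ALU;ld.MEM  -- 2-wide

CYCLES = 8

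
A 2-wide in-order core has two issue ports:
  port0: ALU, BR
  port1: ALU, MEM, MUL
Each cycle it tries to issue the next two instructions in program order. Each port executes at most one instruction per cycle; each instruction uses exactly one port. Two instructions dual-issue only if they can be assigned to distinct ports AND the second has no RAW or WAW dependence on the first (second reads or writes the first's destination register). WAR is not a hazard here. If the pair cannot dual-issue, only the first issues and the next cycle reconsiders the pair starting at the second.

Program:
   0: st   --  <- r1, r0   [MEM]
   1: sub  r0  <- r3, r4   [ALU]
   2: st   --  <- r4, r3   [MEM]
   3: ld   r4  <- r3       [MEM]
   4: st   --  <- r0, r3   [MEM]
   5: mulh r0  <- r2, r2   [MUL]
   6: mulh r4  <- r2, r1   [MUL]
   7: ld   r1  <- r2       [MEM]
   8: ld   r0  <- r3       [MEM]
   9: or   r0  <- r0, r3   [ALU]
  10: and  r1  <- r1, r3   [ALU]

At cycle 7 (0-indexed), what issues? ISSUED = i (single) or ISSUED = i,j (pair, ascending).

  cy0 -> i0&i1 (st.MEM/sub.ALU) pair
  cy1 -> i2 (st.MEM) no-port MEM/MEM
  cy2 -> i3 (ld.MEM) no-port MEM/MEM
  cy3 -> i4 (st.MEM) no-port MEM/MUL
  cy4 -> i5 (mulh.MUL) no-port MUL/MUL
  cy5 -> i6 (mulh.MUL) no-port MUL/MEM
  cy6 -> i7 (ld.MEM) no-port MEM/MEM
  cy7 -> i8 (ld.MEM) RAW+WAW r0
  cy8 -> i9&i10 (or.ALU/and.ALU) pair

ISSUED = 8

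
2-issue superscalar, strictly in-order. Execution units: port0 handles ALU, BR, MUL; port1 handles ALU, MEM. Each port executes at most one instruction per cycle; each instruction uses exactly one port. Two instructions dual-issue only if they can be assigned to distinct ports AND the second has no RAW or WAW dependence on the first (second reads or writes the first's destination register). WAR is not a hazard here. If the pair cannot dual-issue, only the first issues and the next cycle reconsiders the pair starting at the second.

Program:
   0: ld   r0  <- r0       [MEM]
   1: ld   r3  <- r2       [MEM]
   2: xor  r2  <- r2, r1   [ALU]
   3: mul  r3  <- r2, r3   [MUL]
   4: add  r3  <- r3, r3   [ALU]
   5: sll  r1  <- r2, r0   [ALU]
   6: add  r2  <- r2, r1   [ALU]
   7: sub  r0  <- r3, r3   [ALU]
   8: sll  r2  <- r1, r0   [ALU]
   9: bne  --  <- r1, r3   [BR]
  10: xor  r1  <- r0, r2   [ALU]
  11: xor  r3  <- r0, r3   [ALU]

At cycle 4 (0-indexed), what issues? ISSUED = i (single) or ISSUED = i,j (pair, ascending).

ISSUED = 6,7

[0] i0  ld  -- no-port MEM/MEM
[1] i1+i2  ld;xor  -- 2-wide
[2] i3  mul  -- RAW+WAW r3
[3] i4+i5  add;sll  -- 2-wide
[4] i6+i7  add;sub  -- 2-wide
[5] i8+i9  sll;bne  -- 2-wide
[6] i10+i11  xor;xor  -- 2-wide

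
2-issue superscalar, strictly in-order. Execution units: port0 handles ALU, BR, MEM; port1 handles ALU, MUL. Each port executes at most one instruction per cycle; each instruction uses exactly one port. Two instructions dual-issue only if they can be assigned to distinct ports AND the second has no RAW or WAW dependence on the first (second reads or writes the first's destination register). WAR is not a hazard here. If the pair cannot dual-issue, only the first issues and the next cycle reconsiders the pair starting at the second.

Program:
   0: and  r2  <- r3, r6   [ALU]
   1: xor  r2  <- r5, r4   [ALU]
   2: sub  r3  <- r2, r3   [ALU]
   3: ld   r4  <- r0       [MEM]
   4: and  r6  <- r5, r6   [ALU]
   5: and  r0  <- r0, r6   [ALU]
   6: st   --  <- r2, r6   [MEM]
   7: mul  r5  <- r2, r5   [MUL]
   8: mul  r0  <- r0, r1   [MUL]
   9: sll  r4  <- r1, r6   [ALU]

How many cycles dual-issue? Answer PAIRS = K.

  cy0 -> i0 (and) WAW r2
  cy1 -> i1 (xor) RAW r2
  cy2 -> i2+i3 (sub ld) pair
  cy3 -> i4 (and) RAW r6
  cy4 -> i5+i6 (and st) pair
  cy5 -> i7 (mul) no-port MUL/MUL
  cy6 -> i8+i9 (mul sll) pair

PAIRS = 3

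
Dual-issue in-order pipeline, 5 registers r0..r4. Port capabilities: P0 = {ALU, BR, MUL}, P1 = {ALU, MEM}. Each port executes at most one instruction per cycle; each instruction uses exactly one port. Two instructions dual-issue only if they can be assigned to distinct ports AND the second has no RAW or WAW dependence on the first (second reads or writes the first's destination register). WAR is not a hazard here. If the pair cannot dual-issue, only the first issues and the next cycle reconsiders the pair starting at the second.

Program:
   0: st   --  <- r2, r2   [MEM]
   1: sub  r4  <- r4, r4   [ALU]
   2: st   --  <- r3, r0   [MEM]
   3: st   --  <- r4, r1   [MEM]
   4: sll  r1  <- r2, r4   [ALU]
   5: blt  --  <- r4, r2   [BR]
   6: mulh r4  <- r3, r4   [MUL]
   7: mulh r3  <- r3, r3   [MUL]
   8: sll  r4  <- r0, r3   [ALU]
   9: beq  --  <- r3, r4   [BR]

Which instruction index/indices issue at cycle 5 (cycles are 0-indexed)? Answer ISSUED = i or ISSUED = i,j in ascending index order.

ISSUED = 7

#0 head=0: st sub i0+i1 2-wide
#1 head=2: st i2 no-port MEM/MEM
#2 head=3: st sll i3+i4 2-wide
#3 head=5: blt i5 no-port BR/MUL
#4 head=6: mulh i6 no-port MUL/MUL
#5 head=7: mulh i7 RAW r3
#6 head=8: sll i8 RAW r4
#7 head=9: beq i9 tail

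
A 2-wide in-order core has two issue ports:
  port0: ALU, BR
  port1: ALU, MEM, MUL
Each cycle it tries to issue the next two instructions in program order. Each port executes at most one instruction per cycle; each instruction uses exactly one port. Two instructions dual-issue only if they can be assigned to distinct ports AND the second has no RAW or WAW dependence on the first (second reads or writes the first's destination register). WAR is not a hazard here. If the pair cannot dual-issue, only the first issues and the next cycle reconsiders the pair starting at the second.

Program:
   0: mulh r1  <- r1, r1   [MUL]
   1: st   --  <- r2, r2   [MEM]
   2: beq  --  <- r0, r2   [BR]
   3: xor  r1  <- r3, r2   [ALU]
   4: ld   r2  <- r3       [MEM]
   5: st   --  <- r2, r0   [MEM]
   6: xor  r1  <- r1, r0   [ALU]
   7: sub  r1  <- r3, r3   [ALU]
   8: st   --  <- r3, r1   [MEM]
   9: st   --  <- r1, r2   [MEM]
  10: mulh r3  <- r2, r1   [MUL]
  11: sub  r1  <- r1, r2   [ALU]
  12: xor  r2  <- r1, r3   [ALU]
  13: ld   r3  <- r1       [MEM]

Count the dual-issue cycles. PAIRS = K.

#0 head=0: mulh.MUL i0 no-port MUL/MEM
#1 head=1: st.MEM;beq.BR i1/i2 pair
#2 head=3: xor.ALU;ld.MEM i3/i4 pair
#3 head=5: st.MEM;xor.ALU i5/i6 pair
#4 head=7: sub.ALU i7 RAW r1
#5 head=8: st.MEM i8 no-port MEM/MEM
#6 head=9: st.MEM i9 no-port MEM/MUL
#7 head=10: mulh.MUL;sub.ALU i10/i11 pair
#8 head=12: xor.ALU;ld.MEM i12/i13 pair

PAIRS = 5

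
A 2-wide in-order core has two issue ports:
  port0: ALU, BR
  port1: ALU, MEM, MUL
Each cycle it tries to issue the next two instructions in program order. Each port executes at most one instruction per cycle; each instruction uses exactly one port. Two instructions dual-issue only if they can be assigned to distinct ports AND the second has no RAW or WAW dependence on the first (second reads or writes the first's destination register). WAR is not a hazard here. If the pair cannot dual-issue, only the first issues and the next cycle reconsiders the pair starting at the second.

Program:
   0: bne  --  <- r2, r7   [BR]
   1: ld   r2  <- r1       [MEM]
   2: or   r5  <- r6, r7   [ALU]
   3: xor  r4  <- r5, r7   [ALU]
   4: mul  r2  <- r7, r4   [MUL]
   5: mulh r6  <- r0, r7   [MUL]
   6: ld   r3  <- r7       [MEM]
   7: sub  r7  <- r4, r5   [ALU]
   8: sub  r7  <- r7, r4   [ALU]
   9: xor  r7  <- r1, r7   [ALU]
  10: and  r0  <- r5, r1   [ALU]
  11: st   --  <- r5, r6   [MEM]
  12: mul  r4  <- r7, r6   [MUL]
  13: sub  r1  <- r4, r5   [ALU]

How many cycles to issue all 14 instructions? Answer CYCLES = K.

  cy0 -> i0/i1 (bne;ld) 2-wide
  cy1 -> i2 (or) RAW r5
  cy2 -> i3 (xor) RAW r4
  cy3 -> i4 (mul) no-port MUL/MUL
  cy4 -> i5 (mulh) no-port MUL/MEM
  cy5 -> i6/i7 (ld;sub) 2-wide
  cy6 -> i8 (sub) RAW+WAW r7
  cy7 -> i9/i10 (xor;and) 2-wide
  cy8 -> i11 (st) no-port MEM/MUL
  cy9 -> i12 (mul) RAW r4
  cy10 -> i13 (sub) tail

CYCLES = 11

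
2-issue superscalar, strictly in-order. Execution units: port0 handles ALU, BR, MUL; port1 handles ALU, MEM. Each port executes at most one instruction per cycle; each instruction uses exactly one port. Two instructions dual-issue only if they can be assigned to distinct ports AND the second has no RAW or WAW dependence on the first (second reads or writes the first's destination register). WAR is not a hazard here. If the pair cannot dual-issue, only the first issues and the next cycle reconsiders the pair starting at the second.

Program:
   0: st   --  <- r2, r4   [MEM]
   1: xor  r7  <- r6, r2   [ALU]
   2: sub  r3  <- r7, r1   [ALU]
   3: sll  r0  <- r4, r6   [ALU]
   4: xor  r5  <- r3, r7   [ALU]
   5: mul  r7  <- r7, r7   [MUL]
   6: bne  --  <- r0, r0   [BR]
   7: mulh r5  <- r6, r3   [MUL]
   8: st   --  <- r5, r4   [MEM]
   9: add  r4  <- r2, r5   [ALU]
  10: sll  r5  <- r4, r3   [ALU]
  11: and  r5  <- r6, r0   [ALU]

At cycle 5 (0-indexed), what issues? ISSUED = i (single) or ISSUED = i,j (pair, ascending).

ISSUED = 8,9

c0: i0+i1 st.MEM+xor.ALU  2-wide
c1: i2+i3 sub.ALU+sll.ALU  2-wide
c2: i4+i5 xor.ALU+mul.MUL  2-wide
c3: i6 bne.BR  no-port BR/MUL
c4: i7 mulh.MUL  RAW r5
c5: i8+i9 st.MEM+add.ALU  2-wide
c6: i10 sll.ALU  WAW r5
c7: i11 and.ALU  tail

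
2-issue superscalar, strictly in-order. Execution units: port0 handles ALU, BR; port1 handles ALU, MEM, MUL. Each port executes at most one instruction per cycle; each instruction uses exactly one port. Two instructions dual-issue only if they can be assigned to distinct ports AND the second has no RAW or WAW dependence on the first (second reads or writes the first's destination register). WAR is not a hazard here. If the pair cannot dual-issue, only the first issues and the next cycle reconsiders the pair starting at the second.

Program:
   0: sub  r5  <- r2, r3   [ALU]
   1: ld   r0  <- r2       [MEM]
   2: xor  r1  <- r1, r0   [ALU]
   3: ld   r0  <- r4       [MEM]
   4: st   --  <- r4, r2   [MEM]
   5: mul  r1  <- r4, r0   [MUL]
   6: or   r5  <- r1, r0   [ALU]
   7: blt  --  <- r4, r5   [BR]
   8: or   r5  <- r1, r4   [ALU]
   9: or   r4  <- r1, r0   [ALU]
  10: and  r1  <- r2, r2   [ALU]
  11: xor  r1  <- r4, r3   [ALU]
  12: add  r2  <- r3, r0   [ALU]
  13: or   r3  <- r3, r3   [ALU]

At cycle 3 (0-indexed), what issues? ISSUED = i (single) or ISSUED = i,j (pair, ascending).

ISSUED = 5

0. sub;ld @i0/i1  | dual
1. xor;ld @i2/i3  | dual
2. st @i4  | no-port MEM/MUL
3. mul @i5  | RAW r1
4. or @i6  | RAW r5
5. blt;or @i7/i8  | dual
6. or;and @i9/i10  | dual
7. xor;add @i11/i12  | dual
8. or @i13  | tail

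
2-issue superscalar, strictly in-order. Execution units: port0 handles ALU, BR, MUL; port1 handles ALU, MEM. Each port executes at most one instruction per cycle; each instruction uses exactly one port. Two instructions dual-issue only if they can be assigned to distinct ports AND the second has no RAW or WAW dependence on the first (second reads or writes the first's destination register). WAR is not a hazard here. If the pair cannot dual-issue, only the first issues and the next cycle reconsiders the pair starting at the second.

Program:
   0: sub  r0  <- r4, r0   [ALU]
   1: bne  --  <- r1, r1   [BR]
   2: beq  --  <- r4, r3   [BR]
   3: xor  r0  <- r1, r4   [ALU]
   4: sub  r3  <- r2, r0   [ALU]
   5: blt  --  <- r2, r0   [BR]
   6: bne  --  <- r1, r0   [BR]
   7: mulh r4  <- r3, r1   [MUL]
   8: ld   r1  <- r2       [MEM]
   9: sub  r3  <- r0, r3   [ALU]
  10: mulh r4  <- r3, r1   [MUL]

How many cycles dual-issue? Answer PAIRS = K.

PAIRS = 4

[0] i0,i1  sub/bne  -- pair
[1] i2,i3  beq/xor  -- pair
[2] i4,i5  sub/blt  -- pair
[3] i6  bne  -- no-port BR/MUL
[4] i7,i8  mulh/ld  -- pair
[5] i9  sub  -- RAW r3
[6] i10  mulh  -- tail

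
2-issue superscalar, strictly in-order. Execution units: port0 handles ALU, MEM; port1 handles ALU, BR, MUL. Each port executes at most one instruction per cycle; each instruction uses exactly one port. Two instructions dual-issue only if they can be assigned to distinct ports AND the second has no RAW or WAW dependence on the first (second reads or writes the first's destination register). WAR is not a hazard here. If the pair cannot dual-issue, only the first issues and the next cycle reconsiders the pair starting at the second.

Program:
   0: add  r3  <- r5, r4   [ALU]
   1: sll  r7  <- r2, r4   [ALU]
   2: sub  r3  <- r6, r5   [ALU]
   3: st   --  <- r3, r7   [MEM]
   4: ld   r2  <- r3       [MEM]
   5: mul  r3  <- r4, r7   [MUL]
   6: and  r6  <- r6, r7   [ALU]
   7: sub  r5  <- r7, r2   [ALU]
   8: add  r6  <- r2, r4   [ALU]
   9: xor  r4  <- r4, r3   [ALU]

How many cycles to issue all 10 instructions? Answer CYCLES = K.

c0: i0,i1 add.ALU/sll.ALU  2-wide
c1: i2 sub.ALU  RAW r3
c2: i3 st.MEM  no-port MEM/MEM
c3: i4,i5 ld.MEM/mul.MUL  2-wide
c4: i6,i7 and.ALU/sub.ALU  2-wide
c5: i8,i9 add.ALU/xor.ALU  2-wide

CYCLES = 6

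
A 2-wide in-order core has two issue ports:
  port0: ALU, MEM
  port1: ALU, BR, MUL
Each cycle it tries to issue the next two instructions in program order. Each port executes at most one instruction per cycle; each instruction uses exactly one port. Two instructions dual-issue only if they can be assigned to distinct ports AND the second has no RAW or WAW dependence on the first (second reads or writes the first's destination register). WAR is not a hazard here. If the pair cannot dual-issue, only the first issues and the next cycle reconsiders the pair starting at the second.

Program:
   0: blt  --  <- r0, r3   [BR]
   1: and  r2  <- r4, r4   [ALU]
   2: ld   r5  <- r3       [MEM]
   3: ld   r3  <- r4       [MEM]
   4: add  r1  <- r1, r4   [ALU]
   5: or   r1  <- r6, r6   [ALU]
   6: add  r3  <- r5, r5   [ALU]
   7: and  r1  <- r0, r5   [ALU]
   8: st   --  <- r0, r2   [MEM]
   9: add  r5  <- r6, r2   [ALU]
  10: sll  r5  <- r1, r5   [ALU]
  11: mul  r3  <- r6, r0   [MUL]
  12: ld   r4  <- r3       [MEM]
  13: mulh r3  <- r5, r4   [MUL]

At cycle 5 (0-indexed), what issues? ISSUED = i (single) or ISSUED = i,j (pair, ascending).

  cy0 -> i0/i1 (blt.BR+and.ALU) pair
  cy1 -> i2 (ld.MEM) no-port MEM/MEM
  cy2 -> i3/i4 (ld.MEM+add.ALU) pair
  cy3 -> i5/i6 (or.ALU+add.ALU) pair
  cy4 -> i7/i8 (and.ALU+st.MEM) pair
  cy5 -> i9 (add.ALU) RAW+WAW r5
  cy6 -> i10/i11 (sll.ALU+mul.MUL) pair
  cy7 -> i12 (ld.MEM) RAW r4
  cy8 -> i13 (mulh.MUL) tail

ISSUED = 9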